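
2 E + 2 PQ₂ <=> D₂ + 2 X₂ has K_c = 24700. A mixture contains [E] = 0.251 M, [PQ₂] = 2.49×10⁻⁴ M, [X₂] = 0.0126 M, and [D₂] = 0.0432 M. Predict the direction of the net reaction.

to the right

Q_c = [D₂]·[X₂]² / ([E]²·[PQ₂]²) = (0.0432)·(0.0126)² / ((0.251)²·(2.49×10⁻⁴)²) = 1760
Q_c = 1760 < K_c = 24700, so the forward reaction proceeds.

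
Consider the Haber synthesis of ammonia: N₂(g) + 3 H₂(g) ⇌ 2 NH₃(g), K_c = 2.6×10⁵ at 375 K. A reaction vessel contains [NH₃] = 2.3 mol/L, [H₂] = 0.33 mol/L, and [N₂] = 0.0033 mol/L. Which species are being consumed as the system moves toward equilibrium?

N₂, H₂ (reactants)

Q_c = [NH₃]² / ([N₂]·[H₂]³) = (2.3)² / ((0.0033)·(0.33)³) = 45000
Q_c = 45000 < K_c = 2.6×10⁵: net forward reaction.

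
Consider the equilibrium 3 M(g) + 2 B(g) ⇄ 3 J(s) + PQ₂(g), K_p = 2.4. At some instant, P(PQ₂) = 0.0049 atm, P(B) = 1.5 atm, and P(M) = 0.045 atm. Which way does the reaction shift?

toward reactants

(J is a pure solid — omitted from Q_p.)
Q_p = P(PQ₂) / (P(M)³·P(B)²) = (0.0049) / ((0.045)³·(1.5)²) = 24
Q_p = 24 > K_p = 2.4, so the reverse reaction proceeds.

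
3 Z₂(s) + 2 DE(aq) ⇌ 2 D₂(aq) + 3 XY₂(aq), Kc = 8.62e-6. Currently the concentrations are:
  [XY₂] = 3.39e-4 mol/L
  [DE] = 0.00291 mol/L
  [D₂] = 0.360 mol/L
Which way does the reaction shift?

(Z₂ is a pure solid — omitted from Qc.)
Qc = [D₂]²·[XY₂]³ / [DE]² = (0.360)²·(3.39e-4)³ / (0.00291)² = 5.96e-7
Qc = 5.96e-7 < Kc = 8.62e-6, so the forward reaction proceeds.

in the forward direction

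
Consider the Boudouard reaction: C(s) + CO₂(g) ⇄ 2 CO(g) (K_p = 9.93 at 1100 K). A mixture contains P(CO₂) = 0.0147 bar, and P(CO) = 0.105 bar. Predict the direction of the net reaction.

(C is a pure solid — omitted from Q_p.)
Q_p = P(CO)² / P(CO₂) = (0.105)² / (0.0147) = 0.750
Q_p = 0.750 < K_p = 9.93, so the forward reaction proceeds.

to the right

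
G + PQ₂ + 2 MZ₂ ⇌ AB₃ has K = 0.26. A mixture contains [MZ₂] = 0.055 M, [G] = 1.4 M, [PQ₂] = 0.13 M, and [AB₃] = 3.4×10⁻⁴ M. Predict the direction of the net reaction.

in the reverse direction

Q = [AB₃] / ([G]·[PQ₂]·[MZ₂]²) = (3.4×10⁻⁴) / ((1.4)·(0.13)·(0.055)²) = 0.62
Q = 0.62 > K = 0.26, so the reverse reaction proceeds.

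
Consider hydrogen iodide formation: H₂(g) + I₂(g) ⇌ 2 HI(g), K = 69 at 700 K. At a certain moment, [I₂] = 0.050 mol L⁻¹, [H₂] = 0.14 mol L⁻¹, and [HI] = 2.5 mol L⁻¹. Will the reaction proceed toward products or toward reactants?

reverse (toward reactants)

Q = [HI]² / ([H₂]·[I₂]) = (2.5)² / ((0.14)·(0.050)) = 890
Q = 890 > K = 69, so the reverse reaction proceeds.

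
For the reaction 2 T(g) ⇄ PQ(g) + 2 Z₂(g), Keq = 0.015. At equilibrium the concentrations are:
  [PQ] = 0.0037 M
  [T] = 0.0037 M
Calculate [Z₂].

At equilibrium, Keq = [PQ]·[Z₂]² / [T]² = 0.015.
(0.0037)·([Z₂])² / (0.0037)² = 0.015
[Z₂]² = 5.55×10⁻⁵ ⇒ [Z₂] = 0.0074 M

[Z₂] = 0.0074 M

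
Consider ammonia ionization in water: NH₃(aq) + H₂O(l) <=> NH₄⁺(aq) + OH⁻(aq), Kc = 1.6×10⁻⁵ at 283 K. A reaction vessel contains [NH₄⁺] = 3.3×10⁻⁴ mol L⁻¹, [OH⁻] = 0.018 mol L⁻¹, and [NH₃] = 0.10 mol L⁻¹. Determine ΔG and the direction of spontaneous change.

(H₂O is a pure liquid — omitted from Qc.)
Qc = [NH₄⁺]·[OH⁻] / [NH₃] = (3.3×10⁻⁴)·(0.018) / (0.10) = 5.94×10⁻⁵
ΔG = RT ln(Qc/Kc) = (8.314 J mol⁻¹ K⁻¹)(283 K) × ln(5.94×10⁻⁵/1.6×10⁻⁵)
   = (2.353 kJ/mol)(1.312) = 3.09 kJ/mol
ΔG > 0, so the forward reaction is non-spontaneous (proceeds in reverse).

ΔG = 3.09 kJ/mol; the forward reaction is non-spontaneous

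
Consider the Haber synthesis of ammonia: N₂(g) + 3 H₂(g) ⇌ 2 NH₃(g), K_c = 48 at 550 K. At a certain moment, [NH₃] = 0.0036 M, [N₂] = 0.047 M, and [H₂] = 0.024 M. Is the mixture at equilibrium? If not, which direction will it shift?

no; Q < K, reaction proceeds forward

Q_c = [NH₃]² / ([N₂]·[H₂]³) = (0.0036)² / ((0.047)·(0.024)³) = 20
Q_c = 20 < K_c = 48: net forward reaction.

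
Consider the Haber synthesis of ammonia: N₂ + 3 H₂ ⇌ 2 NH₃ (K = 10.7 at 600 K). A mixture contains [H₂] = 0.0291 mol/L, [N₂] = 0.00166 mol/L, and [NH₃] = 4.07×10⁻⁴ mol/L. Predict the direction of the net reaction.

Q = [NH₃]² / ([N₂]·[H₂]³) = (4.07×10⁻⁴)² / ((0.00166)·(0.0291)³) = 4.05
Q = 4.05 < K = 10.7, so the forward reaction proceeds.

in the forward direction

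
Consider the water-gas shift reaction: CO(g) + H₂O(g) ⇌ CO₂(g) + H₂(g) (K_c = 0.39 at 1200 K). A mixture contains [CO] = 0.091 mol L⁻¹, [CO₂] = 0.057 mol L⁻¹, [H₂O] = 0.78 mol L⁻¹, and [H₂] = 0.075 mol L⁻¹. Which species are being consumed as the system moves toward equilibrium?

Q_c = [CO₂]·[H₂] / ([CO]·[H₂O]) = (0.057)·(0.075) / ((0.091)·(0.78)) = 0.060
Q_c = 0.060 < K_c = 0.39: net forward reaction.

CO, H₂O (reactants)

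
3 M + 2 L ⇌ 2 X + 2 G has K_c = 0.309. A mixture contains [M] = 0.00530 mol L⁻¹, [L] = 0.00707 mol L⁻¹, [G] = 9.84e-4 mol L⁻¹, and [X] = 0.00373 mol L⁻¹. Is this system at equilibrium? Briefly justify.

Q_c = [X]²·[G]² / ([M]³·[L]²) = (0.00373)²·(9.84e-4)² / ((0.00530)³·(0.00707)²) = 1.81
Q_c = 1.81 > K_c = 0.309: net reverse reaction.

no; Q > K, reaction proceeds in reverse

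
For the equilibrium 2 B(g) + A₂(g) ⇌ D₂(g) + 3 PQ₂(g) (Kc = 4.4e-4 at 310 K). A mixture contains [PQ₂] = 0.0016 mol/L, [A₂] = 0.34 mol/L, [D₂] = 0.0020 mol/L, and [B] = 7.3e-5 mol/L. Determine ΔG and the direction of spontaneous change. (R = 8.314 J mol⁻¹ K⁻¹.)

Qc = [D₂]·[PQ₂]³ / ([B]²·[A₂]) = (0.0020)·(0.0016)³ / ((7.3e-5)²·(0.34)) = 0.00452
ΔG = RT ln(Qc/Kc) = (8.314 J mol⁻¹ K⁻¹)(310 K) × ln(0.00452/4.4e-4)
   = (2.577 kJ/mol)(2.329) = 6.00 kJ/mol
ΔG > 0, so the forward reaction is non-spontaneous (proceeds in reverse).

ΔG = 6.00 kJ/mol; the forward reaction is non-spontaneous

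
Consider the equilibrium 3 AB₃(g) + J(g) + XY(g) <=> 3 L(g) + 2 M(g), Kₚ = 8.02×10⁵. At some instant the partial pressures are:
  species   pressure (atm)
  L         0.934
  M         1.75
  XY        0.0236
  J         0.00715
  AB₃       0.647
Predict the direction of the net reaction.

forward (toward products)

Qₚ = P(L)³·P(M)² / (P(AB₃)³·P(J)·P(XY)) = (0.934)³·(1.75)² / ((0.647)³·(0.00715)·(0.0236)) = 54600
Qₚ = 54600 < Kₚ = 8.02×10⁵, so the forward reaction proceeds.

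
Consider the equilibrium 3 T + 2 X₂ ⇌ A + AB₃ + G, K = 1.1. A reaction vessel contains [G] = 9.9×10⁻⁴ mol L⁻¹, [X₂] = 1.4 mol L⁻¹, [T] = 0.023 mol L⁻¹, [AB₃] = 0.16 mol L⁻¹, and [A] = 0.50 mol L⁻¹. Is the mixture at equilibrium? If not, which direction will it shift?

Q = [A]·[AB₃]·[G] / ([T]³·[X₂]²) = (0.50)·(0.16)·(9.9×10⁻⁴) / ((0.023)³·(1.4)²) = 3.3
Q = 3.3 > K = 1.1: net reverse reaction.

no; Q > K, reaction proceeds in reverse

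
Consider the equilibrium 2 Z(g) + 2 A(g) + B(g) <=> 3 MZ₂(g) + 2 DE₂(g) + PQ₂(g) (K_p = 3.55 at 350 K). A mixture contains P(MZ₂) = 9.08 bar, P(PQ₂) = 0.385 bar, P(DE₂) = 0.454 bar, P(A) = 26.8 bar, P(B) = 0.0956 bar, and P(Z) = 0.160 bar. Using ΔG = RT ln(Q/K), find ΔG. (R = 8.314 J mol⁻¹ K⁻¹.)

Q_p = P(MZ₂)³·P(DE₂)²·P(PQ₂) / (P(Z)²·P(A)²·P(B)) = (9.08)³·(0.454)²·(0.385) / ((0.160)²·(26.8)²·(0.0956)) = 33.8
ΔG = RT ln(Q_p/K_p) = (8.314 J mol⁻¹ K⁻¹)(350 K) × ln(33.8/3.55)
   = (2.910 kJ/mol)(2.254) = 6.56 kJ/mol
ΔG > 0, so the forward reaction is non-spontaneous (proceeds in reverse).

ΔG = 6.56 kJ/mol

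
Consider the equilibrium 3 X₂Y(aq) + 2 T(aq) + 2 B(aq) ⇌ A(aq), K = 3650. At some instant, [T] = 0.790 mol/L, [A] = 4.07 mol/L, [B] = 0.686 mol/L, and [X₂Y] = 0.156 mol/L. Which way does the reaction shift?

neither direction; the system is at equilibrium

Q = [A] / ([X₂Y]³·[T]²·[B]²) = (4.07) / ((0.156)³·(0.790)²·(0.686)²) = 3650
Q = 3650 = K, so the system is already at equilibrium.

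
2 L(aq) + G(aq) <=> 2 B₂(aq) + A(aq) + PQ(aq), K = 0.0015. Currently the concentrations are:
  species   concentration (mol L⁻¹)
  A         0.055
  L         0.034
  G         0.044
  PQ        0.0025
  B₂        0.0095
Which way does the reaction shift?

toward products

Q = [B₂]²·[A]·[PQ] / ([L]²·[G]) = (0.0095)²·(0.055)·(0.0025) / ((0.034)²·(0.044)) = 2.4×10⁻⁴
Q = 2.4×10⁻⁴ < K = 0.0015, so the forward reaction proceeds.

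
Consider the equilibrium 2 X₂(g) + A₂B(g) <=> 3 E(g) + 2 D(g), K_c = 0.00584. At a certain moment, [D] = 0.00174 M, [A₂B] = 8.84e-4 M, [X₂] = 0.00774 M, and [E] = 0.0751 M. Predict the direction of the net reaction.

Q_c = [E]³·[D]² / ([X₂]²·[A₂B]) = (0.0751)³·(0.00174)² / ((0.00774)²·(8.84e-4)) = 0.0242
Q_c = 0.0242 > K_c = 0.00584, so the reverse reaction proceeds.

to the left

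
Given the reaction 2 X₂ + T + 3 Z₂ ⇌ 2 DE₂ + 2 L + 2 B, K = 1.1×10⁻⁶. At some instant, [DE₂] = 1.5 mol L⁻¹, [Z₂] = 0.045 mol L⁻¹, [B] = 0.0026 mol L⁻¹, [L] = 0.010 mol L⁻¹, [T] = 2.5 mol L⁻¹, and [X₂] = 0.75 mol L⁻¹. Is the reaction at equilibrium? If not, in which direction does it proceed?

Q = [DE₂]²·[L]²·[B]² / ([X₂]²·[T]·[Z₂]³) = (1.5)²·(0.010)²·(0.0026)² / ((0.75)²·(2.5)·(0.045)³) = 1.2×10⁻⁵
Q = 1.2×10⁻⁵ > K = 1.1×10⁻⁶, so the reverse reaction proceeds.

reverse (toward reactants)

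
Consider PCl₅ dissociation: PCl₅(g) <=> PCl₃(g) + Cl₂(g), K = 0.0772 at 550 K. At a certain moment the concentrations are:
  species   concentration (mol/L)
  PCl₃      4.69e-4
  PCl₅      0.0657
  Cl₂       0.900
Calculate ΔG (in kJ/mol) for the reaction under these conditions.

ΔG = -11.4 kJ/mol

Q = [PCl₃]·[Cl₂] / [PCl₅] = (4.69e-4)·(0.900) / (0.0657) = 0.00642
ΔG = RT ln(Q/K) = (8.314 J mol⁻¹ K⁻¹)(550 K) × ln(0.00642/0.0772)
   = (4.573 kJ/mol)(-2.487) = -11.4 kJ/mol
ΔG < 0, so the forward reaction is spontaneous (proceeds forward).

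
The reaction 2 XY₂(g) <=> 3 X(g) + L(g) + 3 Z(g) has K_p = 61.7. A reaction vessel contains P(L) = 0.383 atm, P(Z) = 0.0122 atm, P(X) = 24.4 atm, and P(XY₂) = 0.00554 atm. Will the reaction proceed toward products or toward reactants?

reverse (toward reactants)

Q_p = P(X)³·P(L)·P(Z)³ / P(XY₂)² = (24.4)³·(0.383)·(0.0122)³ / (0.00554)² = 329
Q_p = 329 > K_p = 61.7, so the reverse reaction proceeds.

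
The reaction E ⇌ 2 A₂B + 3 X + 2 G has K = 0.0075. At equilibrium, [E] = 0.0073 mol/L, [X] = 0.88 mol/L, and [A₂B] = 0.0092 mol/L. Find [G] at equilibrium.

At equilibrium, K = [A₂B]²·[X]³·[G]² / [E] = 0.0075.
(0.0092)²·(0.88)³·([G])² / (0.0073) = 0.0075
[G]² = 0.949 ⇒ [G] = 0.97 mol/L

[G] = 0.97 mol/L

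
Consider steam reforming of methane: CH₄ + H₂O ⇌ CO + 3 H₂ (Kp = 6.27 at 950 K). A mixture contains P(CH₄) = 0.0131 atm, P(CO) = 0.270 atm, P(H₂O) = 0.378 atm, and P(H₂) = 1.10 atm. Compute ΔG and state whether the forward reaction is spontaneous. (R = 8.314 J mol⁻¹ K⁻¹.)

Qp = P(CO)·P(H₂)³ / (P(CH₄)·P(H₂O)) = (0.270)·(1.10)³ / ((0.0131)·(0.378)) = 72.6
ΔG = RT ln(Qp/Kp) = (8.314 J mol⁻¹ K⁻¹)(950 K) × ln(72.6/6.27)
   = (7.898 kJ/mol)(2.449) = 19.3 kJ/mol
ΔG > 0, so the forward reaction is non-spontaneous (proceeds in reverse).

ΔG = 19.3 kJ/mol; the forward reaction is non-spontaneous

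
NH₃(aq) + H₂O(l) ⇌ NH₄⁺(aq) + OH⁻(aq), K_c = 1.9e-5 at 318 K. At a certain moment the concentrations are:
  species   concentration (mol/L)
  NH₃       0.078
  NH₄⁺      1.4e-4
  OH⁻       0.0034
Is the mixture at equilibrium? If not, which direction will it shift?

(H₂O is a pure liquid — omitted from Q_c.)
Q_c = [NH₄⁺]·[OH⁻] / [NH₃] = (1.4e-4)·(0.0034) / (0.078) = 6.1e-6
Q_c = 6.1e-6 < K_c = 1.9e-5: net forward reaction.

no; Q < K, reaction proceeds forward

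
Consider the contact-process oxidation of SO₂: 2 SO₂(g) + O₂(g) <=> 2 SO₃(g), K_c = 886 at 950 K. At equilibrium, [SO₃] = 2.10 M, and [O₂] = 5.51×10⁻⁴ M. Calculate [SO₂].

At equilibrium, K_c = [SO₃]² / ([SO₂]²·[O₂]) = 886.
(2.10)² / (([SO₂])²·(5.51×10⁻⁴)) = 886
[SO₂]² = 9.03 ⇒ [SO₂] = 3.01 M

[SO₂] = 3.01 M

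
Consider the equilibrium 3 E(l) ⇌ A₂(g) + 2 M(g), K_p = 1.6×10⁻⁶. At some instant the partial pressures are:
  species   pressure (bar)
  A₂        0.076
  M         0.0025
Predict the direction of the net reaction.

toward products

(E is a pure liquid — omitted from Q_p.)
Q_p = P(A₂)·P(M)² = (0.076)·(0.0025)² = 4.8×10⁻⁷
Q_p = 4.8×10⁻⁷ < K_p = 1.6×10⁻⁶, so the forward reaction proceeds.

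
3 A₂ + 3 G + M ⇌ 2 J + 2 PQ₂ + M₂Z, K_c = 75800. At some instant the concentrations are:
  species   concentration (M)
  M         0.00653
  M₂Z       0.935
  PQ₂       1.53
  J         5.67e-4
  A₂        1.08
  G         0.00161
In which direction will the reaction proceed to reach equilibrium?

forward (toward products)

Q_c = [J]²·[PQ₂]²·[M₂Z] / ([A₂]³·[G]³·[M]) = (5.67e-4)²·(1.53)²·(0.935) / ((1.08)³·(0.00161)³·(0.00653)) = 20500
Q_c = 20500 < K_c = 75800, so the forward reaction proceeds.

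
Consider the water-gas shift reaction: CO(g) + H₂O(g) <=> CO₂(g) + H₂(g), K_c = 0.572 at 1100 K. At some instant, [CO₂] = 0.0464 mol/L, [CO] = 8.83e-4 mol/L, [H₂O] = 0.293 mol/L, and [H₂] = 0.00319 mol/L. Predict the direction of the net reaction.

Q_c = [CO₂]·[H₂] / ([CO]·[H₂O]) = (0.0464)·(0.00319) / ((8.83e-4)·(0.293)) = 0.572
Q_c = 0.572 = K_c, so the system is already at equilibrium.

no net change (already at equilibrium)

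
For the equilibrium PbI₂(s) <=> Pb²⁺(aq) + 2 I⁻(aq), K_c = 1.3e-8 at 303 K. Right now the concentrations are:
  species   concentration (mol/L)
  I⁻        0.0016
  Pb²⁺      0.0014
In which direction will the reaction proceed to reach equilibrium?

in the forward direction

(PbI₂ is a pure solid — omitted from Q_c.)
Q_c = [Pb²⁺]·[I⁻]² = (0.0014)·(0.0016)² = 3.6e-9
Q_c = 3.6e-9 < K_c = 1.3e-8, so the forward reaction proceeds.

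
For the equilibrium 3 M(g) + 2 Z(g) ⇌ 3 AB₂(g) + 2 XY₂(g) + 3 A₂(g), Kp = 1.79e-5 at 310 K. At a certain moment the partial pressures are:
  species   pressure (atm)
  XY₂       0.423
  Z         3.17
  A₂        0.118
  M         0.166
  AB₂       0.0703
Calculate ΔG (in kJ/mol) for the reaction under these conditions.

ΔG = -5.38 kJ/mol

Qp = P(AB₂)³·P(XY₂)²·P(A₂)³ / (P(M)³·P(Z)²) = (0.0703)³·(0.423)²·(0.118)³ / ((0.166)³·(3.17)²) = 2.22e-6
ΔG = RT ln(Qp/Kp) = (8.314 J mol⁻¹ K⁻¹)(310 K) × ln(2.22e-6/1.79e-5)
   = (2.577 kJ/mol)(-2.087) = -5.38 kJ/mol
ΔG < 0, so the forward reaction is spontaneous (proceeds forward).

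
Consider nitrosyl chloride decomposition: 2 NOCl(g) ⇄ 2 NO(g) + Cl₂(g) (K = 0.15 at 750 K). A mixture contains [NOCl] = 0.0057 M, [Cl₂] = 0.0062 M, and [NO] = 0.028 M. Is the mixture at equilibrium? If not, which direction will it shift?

Q = [NO]²·[Cl₂] / [NOCl]² = (0.028)²·(0.0062) / (0.0057)² = 0.15
Q = 0.15 = K; the system is at equilibrium.

yes, at equilibrium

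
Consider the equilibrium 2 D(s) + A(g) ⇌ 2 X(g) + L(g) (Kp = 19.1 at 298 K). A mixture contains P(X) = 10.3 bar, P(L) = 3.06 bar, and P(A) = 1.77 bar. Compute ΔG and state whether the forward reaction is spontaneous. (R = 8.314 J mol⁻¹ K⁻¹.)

ΔG = 5.60 kJ/mol; the forward reaction is non-spontaneous

(D is a pure solid — omitted from Qp.)
Qp = P(X)²·P(L) / P(A) = (10.3)²·(3.06) / (1.77) = 183
ΔG = RT ln(Qp/Kp) = (8.314 J mol⁻¹ K⁻¹)(298 K) × ln(183/19.1)
   = (2.478 kJ/mol)(2.260) = 5.60 kJ/mol
ΔG > 0, so the forward reaction is non-spontaneous (proceeds in reverse).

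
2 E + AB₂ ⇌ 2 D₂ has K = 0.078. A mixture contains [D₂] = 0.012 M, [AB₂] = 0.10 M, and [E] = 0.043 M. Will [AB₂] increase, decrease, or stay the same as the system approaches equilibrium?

Q = [D₂]² / ([E]²·[AB₂]) = (0.012)² / ((0.043)²·(0.10)) = 0.78
Q = 0.78 > K = 0.078: net reverse reaction.
AB₂ is a reactant, so it increases.

increase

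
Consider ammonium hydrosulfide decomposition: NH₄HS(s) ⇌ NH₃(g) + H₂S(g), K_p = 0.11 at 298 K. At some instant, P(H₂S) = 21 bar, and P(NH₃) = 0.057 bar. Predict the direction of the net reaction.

(NH₄HS is a pure solid — omitted from Q_p.)
Q_p = P(NH₃)·P(H₂S) = (0.057)·(21) = 1.2
Q_p = 1.2 > K_p = 0.11, so the reverse reaction proceeds.

toward reactants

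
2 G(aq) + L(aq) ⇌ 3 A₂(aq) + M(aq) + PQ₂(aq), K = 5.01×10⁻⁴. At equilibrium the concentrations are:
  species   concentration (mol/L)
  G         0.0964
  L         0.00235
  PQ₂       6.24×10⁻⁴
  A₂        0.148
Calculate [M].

[M] = 0.00541 mol/L

At equilibrium, K = [A₂]³·[M]·[PQ₂] / ([G]²·[L]) = 5.01×10⁻⁴.
(0.148)³·([M])·(6.24×10⁻⁴) / ((0.0964)²·(0.00235)) = 5.01×10⁻⁴
[M] = 0.00541 mol/L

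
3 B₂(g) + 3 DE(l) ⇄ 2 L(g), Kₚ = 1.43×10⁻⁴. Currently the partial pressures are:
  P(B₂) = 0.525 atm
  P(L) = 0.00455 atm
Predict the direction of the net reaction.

no net change (already at equilibrium)

(DE is a pure liquid — omitted from Qₚ.)
Qₚ = P(L)² / P(B₂)³ = (0.00455)² / (0.525)³ = 1.43×10⁻⁴
Qₚ = 1.43×10⁻⁴ = Kₚ, so the system is already at equilibrium.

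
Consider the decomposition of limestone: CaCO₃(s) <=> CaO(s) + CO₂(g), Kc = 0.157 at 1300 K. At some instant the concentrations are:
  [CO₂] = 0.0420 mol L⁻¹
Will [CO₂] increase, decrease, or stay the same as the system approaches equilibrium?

(CaCO₃, CaO are pure solids — omitted from Qc.)
Qc = [CO₂] = 0.0420
Qc = 0.0420 < Kc = 0.157: net forward reaction.
CO₂ is a product, so it increases.

increase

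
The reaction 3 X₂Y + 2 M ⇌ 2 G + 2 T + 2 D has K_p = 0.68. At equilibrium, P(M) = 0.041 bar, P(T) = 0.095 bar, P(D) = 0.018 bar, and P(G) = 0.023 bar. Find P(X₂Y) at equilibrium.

At equilibrium, K_p = P(G)²·P(T)²·P(D)² / (P(X₂Y)³·P(M)²) = 0.68.
(0.023)²·(0.095)²·(0.018)² / ((P(X₂Y))³·(0.041)²) = 0.68
P(X₂Y)³ = 1.35×10⁻⁶ ⇒ P(X₂Y) = 0.011 bar

P(X₂Y) = 0.011 bar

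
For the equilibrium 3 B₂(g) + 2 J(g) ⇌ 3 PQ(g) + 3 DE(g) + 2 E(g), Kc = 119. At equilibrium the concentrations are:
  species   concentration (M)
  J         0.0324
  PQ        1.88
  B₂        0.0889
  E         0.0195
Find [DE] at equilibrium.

At equilibrium, Kc = [PQ]³·[DE]³·[E]² / ([B₂]³·[J]²) = 119.
(1.88)³·([DE])³·(0.0195)² / ((0.0889)³·(0.0324)²) = 119
[DE]³ = 0.0347 ⇒ [DE] = 0.326 M

[DE] = 0.326 M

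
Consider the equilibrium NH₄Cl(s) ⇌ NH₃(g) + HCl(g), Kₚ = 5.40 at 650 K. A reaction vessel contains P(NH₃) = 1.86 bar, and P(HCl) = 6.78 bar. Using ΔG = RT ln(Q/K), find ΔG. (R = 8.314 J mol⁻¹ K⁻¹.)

ΔG = 4.58 kJ/mol

(NH₄Cl is a pure solid — omitted from Qₚ.)
Qₚ = P(NH₃)·P(HCl) = (1.86)·(6.78) = 12.6
ΔG = RT ln(Qₚ/Kₚ) = (8.314 J mol⁻¹ K⁻¹)(650 K) × ln(12.6/5.40)
   = (5.404 kJ/mol)(0.8473) = 4.58 kJ/mol
ΔG > 0, so the forward reaction is non-spontaneous (proceeds in reverse).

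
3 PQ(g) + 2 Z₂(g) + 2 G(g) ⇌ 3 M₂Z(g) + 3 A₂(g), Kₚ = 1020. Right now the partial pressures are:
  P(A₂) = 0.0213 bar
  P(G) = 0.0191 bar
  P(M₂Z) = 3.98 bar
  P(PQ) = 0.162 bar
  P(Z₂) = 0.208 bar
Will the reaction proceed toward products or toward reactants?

in the reverse direction

Qₚ = P(M₂Z)³·P(A₂)³ / (P(PQ)³·P(Z₂)²·P(G)²) = (3.98)³·(0.0213)³ / ((0.162)³·(0.208)²·(0.0191)²) = 9080
Qₚ = 9080 > Kₚ = 1020, so the reverse reaction proceeds.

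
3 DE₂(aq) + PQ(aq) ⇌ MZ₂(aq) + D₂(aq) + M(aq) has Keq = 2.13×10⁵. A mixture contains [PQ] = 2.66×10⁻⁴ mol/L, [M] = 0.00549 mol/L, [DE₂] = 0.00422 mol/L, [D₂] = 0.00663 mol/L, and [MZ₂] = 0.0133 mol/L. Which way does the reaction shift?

Q = [MZ₂]·[D₂]·[M] / ([DE₂]³·[PQ]) = (0.0133)·(0.00663)·(0.00549) / ((0.00422)³·(2.66×10⁻⁴)) = 24200
Q = 24200 < Keq = 2.13×10⁵, so the forward reaction proceeds.

to the right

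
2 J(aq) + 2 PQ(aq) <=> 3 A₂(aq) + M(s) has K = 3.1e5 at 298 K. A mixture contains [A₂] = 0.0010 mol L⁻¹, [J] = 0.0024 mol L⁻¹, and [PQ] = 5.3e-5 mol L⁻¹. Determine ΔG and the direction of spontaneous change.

(M is a pure solid — omitted from Q.)
Q = [A₂]³ / ([J]²·[PQ]²) = (0.0010)³ / ((0.0024)²·(5.3e-5)²) = 61800
ΔG = RT ln(Q/K) = (8.314 J mol⁻¹ K⁻¹)(298 K) × ln(61800/3.1e5)
   = (2.478 kJ/mol)(-1.613) = -4.00 kJ/mol
ΔG < 0, so the forward reaction is spontaneous (proceeds forward).

ΔG = -4.00 kJ/mol; the forward reaction is spontaneous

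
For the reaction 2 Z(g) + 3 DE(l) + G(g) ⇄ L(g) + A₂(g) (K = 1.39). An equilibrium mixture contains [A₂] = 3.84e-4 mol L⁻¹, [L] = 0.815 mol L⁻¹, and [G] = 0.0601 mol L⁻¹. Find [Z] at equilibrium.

[Z] = 0.0612 mol L⁻¹

(DE is a pure liquid — omitted from K.)
At equilibrium, K = [L]·[A₂] / ([Z]²·[G]) = 1.39.
(0.815)·(3.84e-4) / (([Z])²·(0.0601)) = 1.39
[Z]² = 0.00375 ⇒ [Z] = 0.0612 mol L⁻¹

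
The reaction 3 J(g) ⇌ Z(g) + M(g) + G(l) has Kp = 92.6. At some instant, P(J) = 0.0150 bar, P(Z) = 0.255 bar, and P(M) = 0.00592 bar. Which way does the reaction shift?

reverse (toward reactants)

(G is a pure liquid — omitted from Qp.)
Qp = P(Z)·P(M) / P(J)³ = (0.255)·(0.00592) / (0.0150)³ = 447
Qp = 447 > Kp = 92.6, so the reverse reaction proceeds.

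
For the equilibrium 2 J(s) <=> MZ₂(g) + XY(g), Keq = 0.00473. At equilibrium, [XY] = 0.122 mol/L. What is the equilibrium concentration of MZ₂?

(J is a pure solid — omitted from Keq.)
At equilibrium, Keq = [MZ₂]·[XY] = 0.00473.
([MZ₂])·(0.122) = 0.00473
[MZ₂] = 0.0388 mol/L

[MZ₂] = 0.0388 mol/L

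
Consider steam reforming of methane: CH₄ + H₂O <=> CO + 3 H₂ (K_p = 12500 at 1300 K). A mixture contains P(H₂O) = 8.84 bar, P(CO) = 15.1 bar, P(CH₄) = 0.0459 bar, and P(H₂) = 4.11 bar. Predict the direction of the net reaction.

Q_p = P(CO)·P(H₂)³ / (P(CH₄)·P(H₂O)) = (15.1)·(4.11)³ / ((0.0459)·(8.84)) = 2580
Q_p = 2580 < K_p = 12500, so the forward reaction proceeds.

toward products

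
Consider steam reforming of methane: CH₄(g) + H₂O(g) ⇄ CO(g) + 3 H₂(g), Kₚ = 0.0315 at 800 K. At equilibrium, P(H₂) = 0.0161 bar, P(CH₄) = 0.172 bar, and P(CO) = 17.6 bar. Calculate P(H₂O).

P(H₂O) = 0.0136 bar

At equilibrium, Kₚ = P(CO)·P(H₂)³ / (P(CH₄)·P(H₂O)) = 0.0315.
(17.6)·(0.0161)³ / ((0.172)·(P(H₂O))) = 0.0315
P(H₂O) = 0.0136 bar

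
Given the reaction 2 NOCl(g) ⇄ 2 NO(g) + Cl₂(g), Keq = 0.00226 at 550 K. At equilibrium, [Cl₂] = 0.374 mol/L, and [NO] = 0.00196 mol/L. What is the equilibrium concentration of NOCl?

[NOCl] = 0.0252 mol/L

At equilibrium, Keq = [NO]²·[Cl₂] / [NOCl]² = 0.00226.
(0.00196)²·(0.374) / ([NOCl])² = 0.00226
[NOCl]² = 6.36×10⁻⁴ ⇒ [NOCl] = 0.0252 mol/L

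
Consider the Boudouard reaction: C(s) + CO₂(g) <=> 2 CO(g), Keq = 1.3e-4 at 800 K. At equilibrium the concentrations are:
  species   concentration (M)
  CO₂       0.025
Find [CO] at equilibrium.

[CO] = 0.0018 M

(C is a pure solid — omitted from Keq.)
At equilibrium, Keq = [CO]² / [CO₂] = 1.3e-4.
([CO])² / (0.025) = 1.3e-4
[CO]² = 3.25e-6 ⇒ [CO] = 0.0018 M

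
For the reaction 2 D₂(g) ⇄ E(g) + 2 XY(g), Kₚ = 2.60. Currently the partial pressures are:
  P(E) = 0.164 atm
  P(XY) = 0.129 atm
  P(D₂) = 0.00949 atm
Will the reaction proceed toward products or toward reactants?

to the left

Qₚ = P(E)·P(XY)² / P(D₂)² = (0.164)·(0.129)² / (0.00949)² = 30.3
Qₚ = 30.3 > Kₚ = 2.60, so the reverse reaction proceeds.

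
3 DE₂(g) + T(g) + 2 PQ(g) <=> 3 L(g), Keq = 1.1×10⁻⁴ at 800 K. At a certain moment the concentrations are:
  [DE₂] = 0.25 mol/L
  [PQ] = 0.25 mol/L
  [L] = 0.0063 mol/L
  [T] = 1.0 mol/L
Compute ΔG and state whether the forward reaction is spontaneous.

Q = [L]³ / ([DE₂]³·[T]·[PQ]²) = (0.0063)³ / ((0.25)³·(1.0)·(0.25)²) = 2.56×10⁻⁴
ΔG = RT ln(Q/Keq) = (8.314 J mol⁻¹ K⁻¹)(800 K) × ln(2.56×10⁻⁴/1.1×10⁻⁴)
   = (6.651 kJ/mol)(0.8447) = 5.62 kJ/mol
ΔG > 0, so the forward reaction is non-spontaneous (proceeds in reverse).

ΔG = 5.62 kJ/mol; the forward reaction is non-spontaneous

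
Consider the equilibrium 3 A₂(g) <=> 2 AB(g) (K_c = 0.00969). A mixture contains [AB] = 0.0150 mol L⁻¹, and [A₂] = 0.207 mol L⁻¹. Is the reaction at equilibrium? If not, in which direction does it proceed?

Q_c = [AB]² / [A₂]³ = (0.0150)² / (0.207)³ = 0.0254
Q_c = 0.0254 > K_c = 0.00969, so the reverse reaction proceeds.

reverse (toward reactants)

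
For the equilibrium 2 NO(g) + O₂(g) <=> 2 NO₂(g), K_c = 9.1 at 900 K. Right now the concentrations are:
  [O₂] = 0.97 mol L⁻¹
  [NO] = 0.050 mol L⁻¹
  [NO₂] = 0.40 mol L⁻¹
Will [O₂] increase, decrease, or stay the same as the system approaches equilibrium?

Q_c = [NO₂]² / ([NO]²·[O₂]) = (0.40)² / ((0.050)²·(0.97)) = 66
Q_c = 66 > K_c = 9.1: net reverse reaction.
O₂ is a reactant, so it increases.

increase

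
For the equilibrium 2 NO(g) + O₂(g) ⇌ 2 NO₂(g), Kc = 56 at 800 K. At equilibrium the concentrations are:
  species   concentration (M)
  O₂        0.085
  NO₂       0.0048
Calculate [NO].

[NO] = 0.0022 M

At equilibrium, Kc = [NO₂]² / ([NO]²·[O₂]) = 56.
(0.0048)² / (([NO])²·(0.085)) = 56
[NO]² = 4.84e-6 ⇒ [NO] = 0.0022 M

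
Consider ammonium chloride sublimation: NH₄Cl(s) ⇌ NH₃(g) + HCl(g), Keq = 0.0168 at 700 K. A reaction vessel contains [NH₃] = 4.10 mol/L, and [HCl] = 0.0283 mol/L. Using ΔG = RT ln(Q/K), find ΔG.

(NH₄Cl is a pure solid — omitted from Q.)
Q = [NH₃]·[HCl] = (4.10)·(0.0283) = 0.116
ΔG = RT ln(Q/Keq) = (8.314 J mol⁻¹ K⁻¹)(700 K) × ln(0.116/0.0168)
   = (5.820 kJ/mol)(1.932) = 11.2 kJ/mol
ΔG > 0, so the forward reaction is non-spontaneous (proceeds in reverse).

ΔG = 11.2 kJ/mol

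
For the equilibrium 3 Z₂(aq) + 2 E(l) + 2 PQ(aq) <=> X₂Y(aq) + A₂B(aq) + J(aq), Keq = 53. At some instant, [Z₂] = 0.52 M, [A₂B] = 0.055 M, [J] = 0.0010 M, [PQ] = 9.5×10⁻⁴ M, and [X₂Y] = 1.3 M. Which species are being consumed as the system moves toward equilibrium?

X₂Y, A₂B, J (products)

(E is a pure liquid — omitted from Q.)
Q = [X₂Y]·[A₂B]·[J] / ([Z₂]³·[PQ]²) = (1.3)·(0.055)·(0.0010) / ((0.52)³·(9.5×10⁻⁴)²) = 560
Q = 560 > Keq = 53: net reverse reaction.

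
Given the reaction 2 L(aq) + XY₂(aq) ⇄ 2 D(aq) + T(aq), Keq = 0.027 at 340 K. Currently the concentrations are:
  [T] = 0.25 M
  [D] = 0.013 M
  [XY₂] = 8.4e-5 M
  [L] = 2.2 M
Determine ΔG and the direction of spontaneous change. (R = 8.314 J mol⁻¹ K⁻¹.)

Q = [D]²·[T] / ([L]²·[XY₂]) = (0.013)²·(0.25) / ((2.2)²·(8.4e-5)) = 0.104
ΔG = RT ln(Q/Keq) = (8.314 J mol⁻¹ K⁻¹)(340 K) × ln(0.104/0.027)
   = (2.827 kJ/mol)(1.349) = 3.81 kJ/mol
ΔG > 0, so the forward reaction is non-spontaneous (proceeds in reverse).

ΔG = 3.81 kJ/mol; the forward reaction is non-spontaneous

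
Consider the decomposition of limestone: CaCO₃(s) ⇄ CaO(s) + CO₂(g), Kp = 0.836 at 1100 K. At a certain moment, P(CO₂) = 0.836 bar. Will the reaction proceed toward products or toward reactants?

(CaCO₃, CaO are pure solids — omitted from Qp.)
Qp = P(CO₂) = 0.836
Qp = 0.836 = Kp, so the system is already at equilibrium.

neither direction; the system is at equilibrium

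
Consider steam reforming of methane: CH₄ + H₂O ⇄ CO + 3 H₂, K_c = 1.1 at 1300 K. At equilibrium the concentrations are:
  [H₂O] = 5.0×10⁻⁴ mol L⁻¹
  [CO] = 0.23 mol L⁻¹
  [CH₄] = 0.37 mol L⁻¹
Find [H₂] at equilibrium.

At equilibrium, K_c = [CO]·[H₂]³ / ([CH₄]·[H₂O]) = 1.1.
(0.23)·([H₂])³ / ((0.37)·(5.0×10⁻⁴)) = 1.1
[H₂]³ = 8.85×10⁻⁴ ⇒ [H₂] = 0.096 mol L⁻¹

[H₂] = 0.096 mol L⁻¹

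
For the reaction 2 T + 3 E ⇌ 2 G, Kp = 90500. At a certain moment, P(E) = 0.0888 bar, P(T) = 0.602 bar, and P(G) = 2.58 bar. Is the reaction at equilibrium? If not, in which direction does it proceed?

in the forward direction

Qp = P(G)² / (P(T)²·P(E)³) = (2.58)² / ((0.602)²·(0.0888)³) = 26200
Qp = 26200 < Kp = 90500, so the forward reaction proceeds.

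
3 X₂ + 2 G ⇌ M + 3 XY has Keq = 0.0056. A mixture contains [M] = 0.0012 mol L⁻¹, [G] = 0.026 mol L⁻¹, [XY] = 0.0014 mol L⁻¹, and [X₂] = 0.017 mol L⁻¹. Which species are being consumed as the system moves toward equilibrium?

Q = [M]·[XY]³ / ([X₂]³·[G]²) = (0.0012)·(0.0014)³ / ((0.017)³·(0.026)²) = 9.9e-4
Q = 9.9e-4 < Keq = 0.0056: net forward reaction.

X₂, G (reactants)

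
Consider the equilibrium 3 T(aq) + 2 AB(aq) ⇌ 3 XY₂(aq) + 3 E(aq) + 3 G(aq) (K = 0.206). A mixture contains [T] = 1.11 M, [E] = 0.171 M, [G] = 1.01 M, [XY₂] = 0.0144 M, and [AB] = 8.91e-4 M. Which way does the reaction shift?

in the forward direction

Q = [XY₂]³·[E]³·[G]³ / ([T]³·[AB]²) = (0.0144)³·(0.171)³·(1.01)³ / ((1.11)³·(8.91e-4)²) = 0.0142
Q = 0.0142 < K = 0.206, so the forward reaction proceeds.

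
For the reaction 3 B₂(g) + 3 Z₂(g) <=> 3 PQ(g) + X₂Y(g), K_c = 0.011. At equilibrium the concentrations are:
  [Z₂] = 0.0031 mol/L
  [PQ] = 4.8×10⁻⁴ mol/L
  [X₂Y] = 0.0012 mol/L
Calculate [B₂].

[B₂] = 0.074 mol/L

At equilibrium, K_c = [PQ]³·[X₂Y] / ([B₂]³·[Z₂]³) = 0.011.
(4.8×10⁻⁴)³·(0.0012) / (([B₂])³·(0.0031)³) = 0.011
[B₂]³ = 4.05×10⁻⁴ ⇒ [B₂] = 0.074 mol/L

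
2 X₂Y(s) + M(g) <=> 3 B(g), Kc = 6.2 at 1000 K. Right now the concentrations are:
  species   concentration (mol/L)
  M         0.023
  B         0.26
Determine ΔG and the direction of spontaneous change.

(X₂Y is a pure solid — omitted from Qc.)
Qc = [B]³ / [M] = (0.26)³ / (0.023) = 0.764
ΔG = RT ln(Qc/Kc) = (8.314 J mol⁻¹ K⁻¹)(1000 K) × ln(0.764/6.2)
   = (8.314 kJ/mol)(-2.094) = -17.4 kJ/mol
ΔG < 0, so the forward reaction is spontaneous (proceeds forward).

ΔG = -17.4 kJ/mol; the forward reaction is spontaneous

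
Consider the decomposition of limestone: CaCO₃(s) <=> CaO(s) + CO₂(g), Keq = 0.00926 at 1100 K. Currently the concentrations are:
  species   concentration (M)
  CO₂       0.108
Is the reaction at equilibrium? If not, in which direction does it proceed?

toward reactants

(CaCO₃, CaO are pure solids — omitted from Q.)
Q = [CO₂] = 0.108
Q = 0.108 > Keq = 0.00926, so the reverse reaction proceeds.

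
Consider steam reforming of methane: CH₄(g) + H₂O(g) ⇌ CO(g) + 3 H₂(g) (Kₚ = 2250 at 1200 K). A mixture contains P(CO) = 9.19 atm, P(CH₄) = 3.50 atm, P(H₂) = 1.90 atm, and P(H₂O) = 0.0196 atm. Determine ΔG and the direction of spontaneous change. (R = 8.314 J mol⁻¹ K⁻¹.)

ΔG = -8.93 kJ/mol; the forward reaction is spontaneous

Qₚ = P(CO)·P(H₂)³ / (P(CH₄)·P(H₂O)) = (9.19)·(1.90)³ / ((3.50)·(0.0196)) = 919
ΔG = RT ln(Qₚ/Kₚ) = (8.314 J mol⁻¹ K⁻¹)(1200 K) × ln(919/2250)
   = (9.977 kJ/mol)(-0.8954) = -8.93 kJ/mol
ΔG < 0, so the forward reaction is spontaneous (proceeds forward).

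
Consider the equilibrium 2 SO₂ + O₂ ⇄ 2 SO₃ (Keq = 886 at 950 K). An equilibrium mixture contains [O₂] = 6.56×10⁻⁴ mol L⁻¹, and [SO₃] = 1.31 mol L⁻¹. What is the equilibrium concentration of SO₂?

At equilibrium, Keq = [SO₃]² / ([SO₂]²·[O₂]) = 886.
(1.31)² / (([SO₂])²·(6.56×10⁻⁴)) = 886
[SO₂]² = 2.95 ⇒ [SO₂] = 1.72 mol L⁻¹

[SO₂] = 1.72 mol L⁻¹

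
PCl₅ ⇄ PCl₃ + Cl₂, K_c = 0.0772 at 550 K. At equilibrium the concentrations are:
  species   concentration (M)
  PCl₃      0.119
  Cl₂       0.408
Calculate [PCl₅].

At equilibrium, K_c = [PCl₃]·[Cl₂] / [PCl₅] = 0.0772.
(0.119)·(0.408) / ([PCl₅]) = 0.0772
[PCl₅] = 0.629 M

[PCl₅] = 0.629 M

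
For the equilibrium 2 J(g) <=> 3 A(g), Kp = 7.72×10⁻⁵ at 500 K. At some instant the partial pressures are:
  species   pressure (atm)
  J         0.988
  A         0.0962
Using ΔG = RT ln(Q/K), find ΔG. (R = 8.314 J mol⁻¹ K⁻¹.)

ΔG = 10.3 kJ/mol

Qp = P(A)³ / P(J)² = (0.0962)³ / (0.988)² = 9.12×10⁻⁴
ΔG = RT ln(Qp/Kp) = (8.314 J mol⁻¹ K⁻¹)(500 K) × ln(9.12×10⁻⁴/7.72×10⁻⁵)
   = (4.157 kJ/mol)(2.469) = 10.3 kJ/mol
ΔG > 0, so the forward reaction is non-spontaneous (proceeds in reverse).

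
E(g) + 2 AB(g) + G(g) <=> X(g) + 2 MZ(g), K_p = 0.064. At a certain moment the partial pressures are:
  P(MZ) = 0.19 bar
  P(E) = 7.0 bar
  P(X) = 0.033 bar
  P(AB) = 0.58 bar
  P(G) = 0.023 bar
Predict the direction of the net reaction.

Q_p = P(X)·P(MZ)² / (P(E)·P(AB)²·P(G)) = (0.033)·(0.19)² / ((7.0)·(0.58)²·(0.023)) = 0.022
Q_p = 0.022 < K_p = 0.064, so the forward reaction proceeds.

to the right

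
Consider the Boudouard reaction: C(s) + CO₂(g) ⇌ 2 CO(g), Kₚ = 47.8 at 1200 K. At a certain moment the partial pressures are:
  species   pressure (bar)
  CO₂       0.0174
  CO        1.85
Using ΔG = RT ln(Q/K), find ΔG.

(C is a pure solid — omitted from Qₚ.)
Qₚ = P(CO)² / P(CO₂) = (1.85)² / (0.0174) = 197
ΔG = RT ln(Qₚ/Kₚ) = (8.314 J mol⁻¹ K⁻¹)(1200 K) × ln(197/47.8)
   = (9.977 kJ/mol)(1.416) = 14.1 kJ/mol
ΔG > 0, so the forward reaction is non-spontaneous (proceeds in reverse).

ΔG = 14.1 kJ/mol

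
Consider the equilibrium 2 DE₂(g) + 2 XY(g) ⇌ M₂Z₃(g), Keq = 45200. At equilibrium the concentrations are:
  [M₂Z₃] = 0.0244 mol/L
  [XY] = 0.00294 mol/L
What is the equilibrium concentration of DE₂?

[DE₂] = 0.250 mol/L

At equilibrium, Keq = [M₂Z₃] / ([DE₂]²·[XY]²) = 45200.
(0.0244) / (([DE₂])²·(0.00294)²) = 45200
[DE₂]² = 0.0625 ⇒ [DE₂] = 0.250 mol/L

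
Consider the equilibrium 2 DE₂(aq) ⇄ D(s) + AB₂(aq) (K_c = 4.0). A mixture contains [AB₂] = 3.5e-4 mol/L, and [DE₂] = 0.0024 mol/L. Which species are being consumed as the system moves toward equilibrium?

(D is a pure solid — omitted from Q_c.)
Q_c = [AB₂] / [DE₂]² = (3.5e-4) / (0.0024)² = 61
Q_c = 61 > K_c = 4.0: net reverse reaction.

D, AB₂ (products)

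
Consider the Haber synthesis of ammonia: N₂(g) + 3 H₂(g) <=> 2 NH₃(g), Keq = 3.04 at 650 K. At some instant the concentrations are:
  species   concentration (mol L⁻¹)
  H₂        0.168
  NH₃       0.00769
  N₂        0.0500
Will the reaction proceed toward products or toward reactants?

Q = [NH₃]² / ([N₂]·[H₂]³) = (0.00769)² / ((0.0500)·(0.168)³) = 0.249
Q = 0.249 < Keq = 3.04, so the forward reaction proceeds.

to the right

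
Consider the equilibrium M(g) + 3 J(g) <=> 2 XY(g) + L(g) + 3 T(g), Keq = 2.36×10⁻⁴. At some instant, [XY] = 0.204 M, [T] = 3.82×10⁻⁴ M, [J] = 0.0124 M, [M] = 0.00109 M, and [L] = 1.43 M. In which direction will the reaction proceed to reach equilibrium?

Q = [XY]²·[L]·[T]³ / ([M]·[J]³) = (0.204)²·(1.43)·(3.82×10⁻⁴)³ / ((0.00109)·(0.0124)³) = 0.00160
Q = 0.00160 > Keq = 2.36×10⁻⁴, so the reverse reaction proceeds.

to the left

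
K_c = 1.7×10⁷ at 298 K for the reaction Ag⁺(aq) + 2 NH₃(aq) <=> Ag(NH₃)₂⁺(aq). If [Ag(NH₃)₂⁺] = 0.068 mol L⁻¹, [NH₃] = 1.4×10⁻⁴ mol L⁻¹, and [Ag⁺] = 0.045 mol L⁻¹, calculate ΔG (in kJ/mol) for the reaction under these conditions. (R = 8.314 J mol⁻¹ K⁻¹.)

Q_c = [Ag(NH₃)₂⁺] / ([Ag⁺]·[NH₃]²) = (0.068) / ((0.045)·(1.4×10⁻⁴)²) = 7.71×10⁷
ΔG = RT ln(Q_c/K_c) = (8.314 J mol⁻¹ K⁻¹)(298 K) × ln(7.71×10⁷/1.7×10⁷)
   = (2.478 kJ/mol)(1.512) = 3.75 kJ/mol
ΔG > 0, so the forward reaction is non-spontaneous (proceeds in reverse).

ΔG = 3.75 kJ/mol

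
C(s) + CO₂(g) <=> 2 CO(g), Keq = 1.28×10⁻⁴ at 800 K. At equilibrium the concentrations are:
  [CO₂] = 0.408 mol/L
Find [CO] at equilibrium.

[CO] = 0.00723 mol/L

(C is a pure solid — omitted from Keq.)
At equilibrium, Keq = [CO]² / [CO₂] = 1.28×10⁻⁴.
([CO])² / (0.408) = 1.28×10⁻⁴
[CO]² = 5.22×10⁻⁵ ⇒ [CO] = 0.00723 mol/L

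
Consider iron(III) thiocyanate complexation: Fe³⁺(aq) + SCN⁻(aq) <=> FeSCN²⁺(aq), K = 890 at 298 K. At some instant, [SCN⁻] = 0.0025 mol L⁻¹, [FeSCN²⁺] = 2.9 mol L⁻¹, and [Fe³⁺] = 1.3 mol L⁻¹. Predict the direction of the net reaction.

neither direction; the system is at equilibrium

Q = [FeSCN²⁺] / ([Fe³⁺]·[SCN⁻]) = (2.9) / ((1.3)·(0.0025)) = 890
Q = 890 = K, so the system is already at equilibrium.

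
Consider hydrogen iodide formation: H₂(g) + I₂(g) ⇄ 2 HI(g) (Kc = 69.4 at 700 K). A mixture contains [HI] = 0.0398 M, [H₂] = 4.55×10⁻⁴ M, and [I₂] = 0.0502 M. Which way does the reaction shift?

neither direction; the system is at equilibrium

Qc = [HI]² / ([H₂]·[I₂]) = (0.0398)² / ((4.55×10⁻⁴)·(0.0502)) = 69.4
Qc = 69.4 = Kc, so the system is already at equilibrium.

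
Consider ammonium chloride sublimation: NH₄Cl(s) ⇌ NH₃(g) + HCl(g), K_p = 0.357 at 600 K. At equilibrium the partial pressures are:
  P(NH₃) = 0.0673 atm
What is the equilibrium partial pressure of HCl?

P(HCl) = 5.30 atm

(NH₄Cl is a pure solid — omitted from K_p.)
At equilibrium, K_p = P(NH₃)·P(HCl) = 0.357.
(0.0673)·(P(HCl)) = 0.357
P(HCl) = 5.30 atm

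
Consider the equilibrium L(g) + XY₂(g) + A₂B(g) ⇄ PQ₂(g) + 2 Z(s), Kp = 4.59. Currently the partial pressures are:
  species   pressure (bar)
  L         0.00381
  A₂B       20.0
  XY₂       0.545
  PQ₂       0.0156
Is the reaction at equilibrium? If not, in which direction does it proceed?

toward products

(Z is a pure solid — omitted from Qp.)
Qp = P(PQ₂) / (P(L)·P(XY₂)·P(A₂B)) = (0.0156) / ((0.00381)·(0.545)·(20.0)) = 0.376
Qp = 0.376 < Kp = 4.59, so the forward reaction proceeds.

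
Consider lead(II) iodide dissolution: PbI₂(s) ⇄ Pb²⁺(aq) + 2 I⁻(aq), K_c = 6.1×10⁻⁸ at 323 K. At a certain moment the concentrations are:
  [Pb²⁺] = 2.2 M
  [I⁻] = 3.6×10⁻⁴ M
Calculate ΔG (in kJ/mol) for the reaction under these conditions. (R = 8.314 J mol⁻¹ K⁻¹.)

ΔG = 4.14 kJ/mol

(PbI₂ is a pure solid — omitted from Q_c.)
Q_c = [Pb²⁺]·[I⁻]² = (2.2)·(3.6×10⁻⁴)² = 2.85×10⁻⁷
ΔG = RT ln(Q_c/K_c) = (8.314 J mol⁻¹ K⁻¹)(323 K) × ln(2.85×10⁻⁷/6.1×10⁻⁸)
   = (2.685 kJ/mol)(1.542) = 4.14 kJ/mol
ΔG > 0, so the forward reaction is non-spontaneous (proceeds in reverse).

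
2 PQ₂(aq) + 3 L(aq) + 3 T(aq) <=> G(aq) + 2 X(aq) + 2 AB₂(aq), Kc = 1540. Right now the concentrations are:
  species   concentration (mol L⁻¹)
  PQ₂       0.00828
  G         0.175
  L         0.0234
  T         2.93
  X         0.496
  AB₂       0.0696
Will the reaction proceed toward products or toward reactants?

to the left

Qc = [G]·[X]²·[AB₂]² / ([PQ₂]²·[L]³·[T]³) = (0.175)·(0.496)²·(0.0696)² / ((0.00828)²·(0.0234)³·(2.93)³) = 9440
Qc = 9440 > Kc = 1540, so the reverse reaction proceeds.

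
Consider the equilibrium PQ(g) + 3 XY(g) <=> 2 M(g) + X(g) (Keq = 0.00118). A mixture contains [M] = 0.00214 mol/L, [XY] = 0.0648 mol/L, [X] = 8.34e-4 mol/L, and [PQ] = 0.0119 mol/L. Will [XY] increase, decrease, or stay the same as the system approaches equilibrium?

stay the same

Q = [M]²·[X] / ([PQ]·[XY]³) = (0.00214)²·(8.34e-4) / ((0.0119)·(0.0648)³) = 0.00118
Q = 0.00118 = Keq; the system is at equilibrium.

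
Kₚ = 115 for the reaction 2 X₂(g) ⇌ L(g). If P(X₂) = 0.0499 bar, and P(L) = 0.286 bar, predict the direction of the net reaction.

Qₚ = P(L) / P(X₂)² = (0.286) / (0.0499)² = 115
Qₚ = 115 = Kₚ, so the system is already at equilibrium.

neither direction; the system is at equilibrium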